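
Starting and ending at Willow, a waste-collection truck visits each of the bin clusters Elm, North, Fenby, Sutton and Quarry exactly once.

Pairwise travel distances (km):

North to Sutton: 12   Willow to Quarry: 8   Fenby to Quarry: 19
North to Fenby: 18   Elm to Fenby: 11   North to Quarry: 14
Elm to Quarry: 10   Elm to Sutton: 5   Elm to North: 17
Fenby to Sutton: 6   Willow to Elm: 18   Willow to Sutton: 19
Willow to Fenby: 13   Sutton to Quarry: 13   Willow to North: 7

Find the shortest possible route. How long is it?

Willow → Elm → North → Fenby → Sutton → Quarry → Willow: 18+17+18+6+13+8 = 80
Willow → Elm → North → Fenby → Quarry → Sutton → Willow: 18+17+18+19+13+19 = 104
Willow → Elm → North → Sutton → Fenby → Quarry → Willow: 18+17+12+6+19+8 = 80
Willow → Elm → North → Sutton → Quarry → Fenby → Willow: 18+17+12+13+19+13 = 92
Willow → Elm → North → Quarry → Fenby → Sutton → Willow: 18+17+14+19+6+19 = 93
Willow → Elm → North → Quarry → Sutton → Fenby → Willow: 18+17+14+13+6+13 = 81
Willow → Elm → Fenby → North → Sutton → Quarry → Willow: 18+11+18+12+13+8 = 80
Willow → Elm → Fenby → North → Quarry → Sutton → Willow: 18+11+18+14+13+19 = 93
Willow → Elm → Fenby → Sutton → North → Quarry → Willow: 18+11+6+12+14+8 = 69
Willow → Elm → Fenby → Sutton → Quarry → North → Willow: 18+11+6+13+14+7 = 69
Willow → Elm → Fenby → Quarry → North → Sutton → Willow: 18+11+19+14+12+19 = 93
Willow → Elm → Fenby → Quarry → Sutton → North → Willow: 18+11+19+13+12+7 = 80
Willow → Elm → Sutton → North → Fenby → Quarry → Willow: 18+5+12+18+19+8 = 80
Willow → Elm → Sutton → North → Quarry → Fenby → Willow: 18+5+12+14+19+13 = 81
… (46 more)
Willow → North → Fenby → Sutton → Elm → Quarry → Willow: 7+18+6+5+10+8 = 54  ← best
The minimum is 54.
One optimal route: Willow → North → Fenby → Sutton → Elm → Quarry → Willow (or its reverse).

54 km — the shortest possible round trip.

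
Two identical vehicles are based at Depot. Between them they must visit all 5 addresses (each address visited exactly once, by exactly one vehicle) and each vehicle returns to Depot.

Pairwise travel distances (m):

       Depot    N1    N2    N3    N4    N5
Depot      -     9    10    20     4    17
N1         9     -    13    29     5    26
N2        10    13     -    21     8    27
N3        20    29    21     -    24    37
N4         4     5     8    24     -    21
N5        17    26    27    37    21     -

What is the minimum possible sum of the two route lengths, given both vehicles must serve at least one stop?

Try each way of splitting the stops between the two vehicles (each non-empty) and, for each split, find the best tour for each vehicle:
  {N1} + {N2, N3, N4, N5}: 18 + 87 = 105
  {N2} + {N1, N3, N4, N5}: 20 + 92 = 112
  {N1, N2} + {N3, N4, N5}: 32 + 82 = 114
  {N3} + {N1, N2, N4, N5}: 40 + 66 = 106
  {N1, N3} + {N2, N4, N5}: 58 + 56 = 114
  {N2, N3} + {N1, N4, N5}: 51 + 52 = 103
  … (15 splits in total)
  {N1, N2, N3, N4} + {N5}: 63 + 34 = 97  ← best
Best: vehicle 1 Depot → N1 → N4 → N2 → N3 → Depot = 63; vehicle 2 Depot → N5 → Depot = 34; combined 97.

Minimum combined distance: 97 m.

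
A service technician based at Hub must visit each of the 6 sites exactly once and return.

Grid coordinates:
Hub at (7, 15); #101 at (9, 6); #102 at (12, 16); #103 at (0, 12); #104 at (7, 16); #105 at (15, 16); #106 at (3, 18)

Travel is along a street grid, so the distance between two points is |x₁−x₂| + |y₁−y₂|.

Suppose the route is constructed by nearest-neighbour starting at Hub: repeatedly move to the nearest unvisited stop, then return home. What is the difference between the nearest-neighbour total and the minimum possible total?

Hub: #104=1, #102=6, #106=7, #105=9, #103=10, #101=11 ⇒ #104
#104: #102=5, #106=6, #105=8, #103=11, #101=12 ⇒ #102
#102: #105=3, #106=11, #101=13, #103=16 ⇒ #105
#105: #106=14, #101=16, #103=19 ⇒ #106
#106: #103=9, #101=18 ⇒ #103
#103: #101=15 ⇒ #101
NN route Hub → #104 → #102 → #105 → #106 → #103 → #101 → Hub costs 58.
Optimal: Hub → #102 → #105 → #101 → #103 → #106 → #104 → Hub costs 56 (by enumerating all 360 distinct tours).
Excess = 58 − 56 = 2.

2 longer than the optimal tour.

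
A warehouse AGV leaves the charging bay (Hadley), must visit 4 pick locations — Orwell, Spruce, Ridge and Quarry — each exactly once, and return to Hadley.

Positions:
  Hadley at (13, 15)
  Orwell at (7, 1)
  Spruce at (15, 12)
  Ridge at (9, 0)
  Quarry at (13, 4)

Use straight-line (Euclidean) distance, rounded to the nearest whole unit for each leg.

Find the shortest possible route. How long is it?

Hadley - Orwell - Spruce - Ridge - Quarry - Hadley: 15+14+13+6+11 = 59
Hadley - Orwell - Spruce - Quarry - Ridge - Hadley: 15+14+8+6+16 = 59
Hadley - Orwell - Ridge - Spruce - Quarry - Hadley: 15+2+13+8+11 = 49
Hadley - Orwell - Ridge - Quarry - Spruce - Hadley: 15+2+6+8+4 = 35
Hadley - Orwell - Quarry - Spruce - Ridge - Hadley: 15+7+8+13+16 = 59
Hadley - Orwell - Quarry - Ridge - Spruce - Hadley: 15+7+6+13+4 = 45
Hadley - Spruce - Orwell - Ridge - Quarry - Hadley: 4+14+2+6+11 = 37
Hadley - Spruce - Orwell - Quarry - Ridge - Hadley: 4+14+7+6+16 = 47
Hadley - Spruce - Ridge - Orwell - Quarry - Hadley: 4+13+2+7+11 = 37
Hadley - Spruce - Quarry - Orwell - Ridge - Hadley: 4+8+7+2+16 = 37
Hadley - Ridge - Orwell - Spruce - Quarry - Hadley: 16+2+14+8+11 = 51
Hadley - Ridge - Spruce - Orwell - Quarry - Hadley: 16+13+14+7+11 = 61
The minimum is 35.
One optimal route: Hadley → Orwell → Ridge → Quarry → Spruce → Hadley (or its reverse).

35 — the shortest possible round trip.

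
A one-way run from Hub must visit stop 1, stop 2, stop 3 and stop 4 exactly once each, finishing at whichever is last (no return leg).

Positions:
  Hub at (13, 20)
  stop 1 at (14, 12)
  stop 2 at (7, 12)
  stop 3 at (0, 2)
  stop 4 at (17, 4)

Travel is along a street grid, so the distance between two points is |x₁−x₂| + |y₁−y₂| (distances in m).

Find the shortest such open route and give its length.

Shortest open route: 51 m.

There are 4! = 24 possible orderings.
Hub→stop 1→stop 2→stop 3→stop 4: 9+7+17+19 = 52
Hub→stop 1→stop 2→stop 4→stop 3: 9+7+18+19 = 53
Hub→stop 1→stop 3→stop 2→stop 4: 9+24+17+18 = 68
Hub→stop 1→stop 3→stop 4→stop 2: 9+24+19+18 = 70
Hub→stop 1→stop 4→stop 2→stop 3: 9+11+18+17 = 55
Hub→stop 1→stop 4→stop 3→stop 2: 9+11+19+17 = 56
Hub→stop 2→stop 1→stop 3→stop 4: 14+7+24+19 = 64
Hub→stop 2→stop 1→stop 4→stop 3: 14+7+11+19 = 51
Hub→stop 2→stop 3→stop 1→stop 4: 14+17+24+11 = 66
Hub→stop 2→stop 3→stop 4→stop 1: 14+17+19+11 = 61
Hub→stop 2→stop 4→stop 1→stop 3: 14+18+11+24 = 67
Hub→stop 2→stop 4→stop 3→stop 1: 14+18+19+24 = 75
Hub→stop 3→stop 1→stop 2→stop 4: 31+24+7+18 = 80
Hub→stop 3→stop 1→stop 4→stop 2: 31+24+11+18 = 84
… (10 more)
The minimum is 51.
One shortest path: Hub → stop 2 → stop 1 → stop 4 → stop 3.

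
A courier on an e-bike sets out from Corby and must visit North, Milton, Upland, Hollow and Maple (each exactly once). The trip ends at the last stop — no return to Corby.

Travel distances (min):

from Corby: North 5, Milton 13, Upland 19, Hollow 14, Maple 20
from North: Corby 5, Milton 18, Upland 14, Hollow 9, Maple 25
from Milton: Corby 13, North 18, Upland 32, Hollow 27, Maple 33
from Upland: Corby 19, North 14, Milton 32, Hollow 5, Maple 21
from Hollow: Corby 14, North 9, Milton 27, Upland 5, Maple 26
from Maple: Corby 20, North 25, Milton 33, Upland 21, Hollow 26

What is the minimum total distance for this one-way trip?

66 min — the minimum one-way total.

There are 5! = 120 possible orderings.
Corby→North→Milton→Upland→Hollow→Maple: 5+18+32+5+26 = 86
Corby→North→Milton→Upland→Maple→Hollow: 5+18+32+21+26 = 102
Corby→North→Milton→Hollow→Upland→Maple: 5+18+27+5+21 = 76
Corby→North→Milton→Hollow→Maple→Upland: 5+18+27+26+21 = 97
Corby→North→Milton→Maple→Upland→Hollow: 5+18+33+21+5 = 82
Corby→North→Milton→Maple→Hollow→Upland: 5+18+33+26+5 = 87
Corby→North→Upland→Milton→Hollow→Maple: 5+14+32+27+26 = 104
Corby→North→Upland→Milton→Maple→Hollow: 5+14+32+33+26 = 110
Corby→North→Upland→Hollow→Milton→Maple: 5+14+5+27+33 = 84
Corby→North→Upland→Hollow→Maple→Milton: 5+14+5+26+33 = 83
Corby→North→Upland→Maple→Milton→Hollow: 5+14+21+33+27 = 100
Corby→North→Upland→Maple→Hollow→Milton: 5+14+21+26+27 = 93
Corby→North→Hollow→Milton→Upland→Maple: 5+9+27+32+21 = 94
Corby→North→Hollow→Milton→Maple→Upland: 5+9+27+33+21 = 95
… (106 more)
Corby→Milton→North→Hollow→Upland→Maple: 13+18+9+5+21 = 66  ← best
The minimum is 66.
One shortest path: Corby → Milton → North → Hollow → Upland → Maple.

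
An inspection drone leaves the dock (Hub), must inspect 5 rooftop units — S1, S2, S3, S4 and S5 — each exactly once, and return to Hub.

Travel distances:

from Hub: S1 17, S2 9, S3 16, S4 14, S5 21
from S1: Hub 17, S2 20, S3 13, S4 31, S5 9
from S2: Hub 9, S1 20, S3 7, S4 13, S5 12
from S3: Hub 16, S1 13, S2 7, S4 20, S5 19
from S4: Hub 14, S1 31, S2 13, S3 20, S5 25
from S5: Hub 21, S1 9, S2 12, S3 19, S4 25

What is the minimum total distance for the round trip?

Shortest round trip = 77.

With 5 stops there are 5!/2 = 60 distinct round trips (a route and its reverse cost the same).
Hub-S1-S2-S3-S4-S5-Hub: 17+20+7+20+25+21 = 110
Hub-S1-S2-S3-S5-S4-Hub: 17+20+7+19+25+14 = 102
Hub-S1-S2-S4-S3-S5-Hub: 17+20+13+20+19+21 = 110
Hub-S1-S2-S4-S5-S3-Hub: 17+20+13+25+19+16 = 110
Hub-S1-S2-S5-S3-S4-Hub: 17+20+12+19+20+14 = 102
Hub-S1-S2-S5-S4-S3-Hub: 17+20+12+25+20+16 = 110
Hub-S1-S3-S2-S4-S5-Hub: 17+13+7+13+25+21 = 96
Hub-S1-S3-S2-S5-S4-Hub: 17+13+7+12+25+14 = 88
Hub-S1-S3-S4-S2-S5-Hub: 17+13+20+13+12+21 = 96
Hub-S1-S3-S4-S5-S2-Hub: 17+13+20+25+12+9 = 96
Hub-S1-S3-S5-S2-S4-Hub: 17+13+19+12+13+14 = 88
Hub-S1-S3-S5-S4-S2-Hub: 17+13+19+25+13+9 = 96
Hub-S1-S4-S2-S3-S5-Hub: 17+31+13+7+19+21 = 108
Hub-S1-S4-S2-S5-S3-Hub: 17+31+13+12+19+16 = 108
… (46 more)
Hub-S2-S3-S1-S5-S4-Hub: 9+7+13+9+25+14 = 77  ← best
The minimum is 77.
One optimal route: Hub → S2 → S3 → S1 → S5 → S4 → Hub (or its reverse).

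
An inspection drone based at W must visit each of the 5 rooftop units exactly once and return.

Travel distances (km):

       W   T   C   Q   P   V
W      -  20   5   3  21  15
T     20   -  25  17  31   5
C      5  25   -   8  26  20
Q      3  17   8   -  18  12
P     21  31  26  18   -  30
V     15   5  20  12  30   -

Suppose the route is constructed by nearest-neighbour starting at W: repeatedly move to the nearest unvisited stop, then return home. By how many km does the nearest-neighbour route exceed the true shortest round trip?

W: Q=3, C=5, V=15, T=20, P=21 ⇒ Q
Q: C=8, V=12, T=17, P=18 ⇒ C
C: V=20, T=25, P=26 ⇒ V
V: T=5, P=30 ⇒ T
T: P=31 ⇒ P
NN route W → Q → C → V → T → P → W costs 88.
Optimal: W → C → Q → P → T → V → W costs 82 (by enumerating all 60 distinct tours).
Excess = 88 − 82 = 6.

6 km longer than the optimal tour.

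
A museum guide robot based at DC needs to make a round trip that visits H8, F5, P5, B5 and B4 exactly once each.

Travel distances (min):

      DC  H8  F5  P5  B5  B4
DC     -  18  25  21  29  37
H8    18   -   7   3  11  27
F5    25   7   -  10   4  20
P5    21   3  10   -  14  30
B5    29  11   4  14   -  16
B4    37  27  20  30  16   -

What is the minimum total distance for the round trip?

DC → H8 → F5 → P5 → B5 → B4 → DC: 18+7+10+14+16+37 = 102
DC → H8 → F5 → P5 → B4 → B5 → DC: 18+7+10+30+16+29 = 110
DC → H8 → F5 → B5 → P5 → B4 → DC: 18+7+4+14+30+37 = 110
DC → H8 → F5 → B5 → B4 → P5 → DC: 18+7+4+16+30+21 = 96
DC → H8 → F5 → B4 → P5 → B5 → DC: 18+7+20+30+14+29 = 118
DC → H8 → F5 → B4 → B5 → P5 → DC: 18+7+20+16+14+21 = 96
DC → H8 → P5 → F5 → B5 → B4 → DC: 18+3+10+4+16+37 = 88
DC → H8 → P5 → F5 → B4 → B5 → DC: 18+3+10+20+16+29 = 96
DC → H8 → P5 → B5 → F5 → B4 → DC: 18+3+14+4+20+37 = 96
DC → H8 → P5 → B5 → B4 → F5 → DC: 18+3+14+16+20+25 = 96
DC → H8 → P5 → B4 → F5 → B5 → DC: 18+3+30+20+4+29 = 104
DC → H8 → P5 → B4 → B5 → F5 → DC: 18+3+30+16+4+25 = 96
DC → H8 → B5 → F5 → P5 → B4 → DC: 18+11+4+10+30+37 = 110
DC → H8 → B5 → F5 → B4 → P5 → DC: 18+11+4+20+30+21 = 104
… (46 more)
The minimum is 88.
One optimal route: DC → H8 → P5 → F5 → B5 → B4 → DC (or its reverse).

Shortest round trip = 88 min.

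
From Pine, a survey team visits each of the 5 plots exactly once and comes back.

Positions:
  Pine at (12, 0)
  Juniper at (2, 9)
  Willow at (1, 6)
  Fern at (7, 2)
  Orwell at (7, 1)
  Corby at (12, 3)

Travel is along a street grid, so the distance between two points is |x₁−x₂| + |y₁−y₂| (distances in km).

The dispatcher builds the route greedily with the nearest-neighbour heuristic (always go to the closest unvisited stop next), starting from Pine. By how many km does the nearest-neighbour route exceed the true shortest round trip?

Excess over optimum: 4 km.

Pine: Corby=3, Orwell=6, Fern=7, Willow=17, Juniper=19 ⇒ Corby
Corby: Fern=6, Orwell=7, Willow=14, Juniper=16 ⇒ Fern
Fern: Orwell=1, Willow=10, Juniper=12 ⇒ Orwell
Orwell: Willow=11, Juniper=13 ⇒ Willow
Willow: Juniper=4 ⇒ Juniper
NN route Pine → Corby → Fern → Orwell → Willow → Juniper → Pine costs 44.
Optimal: Pine → Orwell → Fern → Juniper → Willow → Corby → Pine costs 40 (by enumerating all 60 distinct tours).
Excess = 44 − 40 = 4.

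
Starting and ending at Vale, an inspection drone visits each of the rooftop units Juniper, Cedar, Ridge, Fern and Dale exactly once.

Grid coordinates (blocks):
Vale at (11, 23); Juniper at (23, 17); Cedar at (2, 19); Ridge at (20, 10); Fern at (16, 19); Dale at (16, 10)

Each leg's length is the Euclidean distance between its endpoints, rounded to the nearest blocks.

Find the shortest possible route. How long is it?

Shortest round trip = 52 blocks.

With 5 stops there are 5!/2 = 60 distinct round trips (a route and its reverse cost the same).
Vale - Juniper - Cedar - Ridge - Fern - Dale - Vale: 13+21+20+10+9+14 = 87
Vale - Juniper - Cedar - Ridge - Dale - Fern - Vale: 13+21+20+4+9+6 = 73
Vale - Juniper - Cedar - Fern - Ridge - Dale - Vale: 13+21+14+10+4+14 = 76
Vale - Juniper - Cedar - Fern - Dale - Ridge - Vale: 13+21+14+9+4+16 = 77
Vale - Juniper - Cedar - Dale - Ridge - Fern - Vale: 13+21+17+4+10+6 = 71
Vale - Juniper - Cedar - Dale - Fern - Ridge - Vale: 13+21+17+9+10+16 = 86
Vale - Juniper - Ridge - Cedar - Fern - Dale - Vale: 13+8+20+14+9+14 = 78
Vale - Juniper - Ridge - Cedar - Dale - Fern - Vale: 13+8+20+17+9+6 = 73
Vale - Juniper - Ridge - Fern - Cedar - Dale - Vale: 13+8+10+14+17+14 = 76
Vale - Juniper - Ridge - Fern - Dale - Cedar - Vale: 13+8+10+9+17+10 = 67
Vale - Juniper - Ridge - Dale - Cedar - Fern - Vale: 13+8+4+17+14+6 = 62
Vale - Juniper - Ridge - Dale - Fern - Cedar - Vale: 13+8+4+9+14+10 = 58
Vale - Juniper - Fern - Cedar - Ridge - Dale - Vale: 13+7+14+20+4+14 = 72
Vale - Juniper - Fern - Cedar - Dale - Ridge - Vale: 13+7+14+17+4+16 = 71
… (46 more)
Vale - Cedar - Dale - Ridge - Juniper - Fern - Vale: 10+17+4+8+7+6 = 52  ← best
The minimum is 52.
One optimal route: Vale → Cedar → Dale → Ridge → Juniper → Fern → Vale (or its reverse).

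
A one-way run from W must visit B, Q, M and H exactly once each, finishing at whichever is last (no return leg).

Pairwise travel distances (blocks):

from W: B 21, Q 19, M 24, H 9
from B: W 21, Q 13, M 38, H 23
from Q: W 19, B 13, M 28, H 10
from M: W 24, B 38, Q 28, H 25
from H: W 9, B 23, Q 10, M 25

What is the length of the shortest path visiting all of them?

There are 4! = 24 possible orderings.
W - B - Q - M - H: 21+13+28+25 = 87
W - B - Q - H - M: 21+13+10+25 = 69
W - B - M - Q - H: 21+38+28+10 = 97
W - B - M - H - Q: 21+38+25+10 = 94
W - B - H - Q - M: 21+23+10+28 = 82
W - B - H - M - Q: 21+23+25+28 = 97
W - Q - B - M - H: 19+13+38+25 = 95
W - Q - B - H - M: 19+13+23+25 = 80
W - Q - M - B - H: 19+28+38+23 = 108
W - Q - M - H - B: 19+28+25+23 = 95
W - Q - H - B - M: 19+10+23+38 = 90
W - Q - H - M - B: 19+10+25+38 = 92
W - M - B - Q - H: 24+38+13+10 = 85
W - M - B - H - Q: 24+38+23+10 = 95
… (10 more)
The minimum is 69.
One shortest path: W → B → Q → H → M.

Shortest open route: 69 blocks.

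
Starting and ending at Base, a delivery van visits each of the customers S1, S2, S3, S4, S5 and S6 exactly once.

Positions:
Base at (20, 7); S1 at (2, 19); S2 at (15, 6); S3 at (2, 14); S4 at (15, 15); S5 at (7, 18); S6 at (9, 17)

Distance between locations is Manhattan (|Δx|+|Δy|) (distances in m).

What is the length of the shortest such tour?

62 m — the shortest possible round trip.

With 6 stops there are 6!/2 = 360 distinct round trips (a route and its reverse cost the same).
Base-S1-S2-S3-S4-S5-S6-Base: 30+26+21+14+11+3+21 = 126
Base-S1-S2-S3-S4-S6-S5-Base: 30+26+21+14+8+3+24 = 126
Base-S1-S2-S3-S5-S4-S6-Base: 30+26+21+9+11+8+21 = 126
Base-S1-S2-S3-S5-S6-S4-Base: 30+26+21+9+3+8+13 = 110
Base-S1-S2-S3-S6-S4-S5-Base: 30+26+21+10+8+11+24 = 130
Base-S1-S2-S3-S6-S5-S4-Base: 30+26+21+10+3+11+13 = 114
Base-S1-S2-S4-S3-S5-S6-Base: 30+26+9+14+9+3+21 = 112
Base-S1-S2-S4-S3-S6-S5-Base: 30+26+9+14+10+3+24 = 116
… (352 more)
Base-S2-S3-S1-S5-S6-S4-Base: 6+21+5+6+3+8+13 = 62  ← best
The minimum is 62.
One optimal route: Base → S2 → S3 → S1 → S5 → S6 → S4 → Base (or its reverse).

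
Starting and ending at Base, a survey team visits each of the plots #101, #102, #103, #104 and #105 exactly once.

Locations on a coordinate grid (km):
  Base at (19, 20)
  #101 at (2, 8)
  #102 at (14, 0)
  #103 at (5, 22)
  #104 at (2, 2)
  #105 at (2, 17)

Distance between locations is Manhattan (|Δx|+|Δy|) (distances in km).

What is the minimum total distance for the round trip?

There are 60 distinct closed tours to check (reversals are equivalent).
Base→#101→#102→#103→#104→#105→Base: 29+20+31+23+15+20 = 138
Base→#101→#102→#103→#105→#104→Base: 29+20+31+8+15+35 = 138
Base→#101→#102→#104→#103→#105→Base: 29+20+14+23+8+20 = 114
Base→#101→#102→#104→#105→#103→Base: 29+20+14+15+8+16 = 102
Base→#101→#102→#105→#103→#104→Base: 29+20+29+8+23+35 = 144
Base→#101→#102→#105→#104→#103→Base: 29+20+29+15+23+16 = 132
Base→#101→#103→#102→#104→#105→Base: 29+17+31+14+15+20 = 126
Base→#101→#103→#102→#105→#104→Base: 29+17+31+29+15+35 = 156
Base→#101→#103→#104→#102→#105→Base: 29+17+23+14+29+20 = 132
Base→#101→#103→#104→#105→#102→Base: 29+17+23+15+29+25 = 138
Base→#101→#103→#105→#102→#104→Base: 29+17+8+29+14+35 = 132
Base→#101→#103→#105→#104→#102→Base: 29+17+8+15+14+25 = 108
Base→#101→#104→#102→#103→#105→Base: 29+6+14+31+8+20 = 108
Base→#101→#104→#102→#105→#103→Base: 29+6+14+29+8+16 = 102
… (46 more)
Base→#102→#104→#101→#105→#103→Base: 25+14+6+9+8+16 = 78  ← best
The minimum is 78.
One optimal route: Base → #102 → #104 → #101 → #105 → #103 → Base (or its reverse).

Shortest round trip = 78 km.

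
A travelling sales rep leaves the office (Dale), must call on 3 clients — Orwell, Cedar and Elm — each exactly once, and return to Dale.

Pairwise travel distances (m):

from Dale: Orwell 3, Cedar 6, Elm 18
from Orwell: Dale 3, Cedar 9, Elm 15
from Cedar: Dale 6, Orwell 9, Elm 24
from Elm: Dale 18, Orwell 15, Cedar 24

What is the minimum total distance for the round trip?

With 3 stops there are 3!/2 = 3 distinct round trips (a route and its reverse cost the same).
Dale→Orwell→Cedar→Elm→Dale: 3+9+24+18 = 54
Dale→Orwell→Elm→Cedar→Dale: 3+15+24+6 = 48
Dale→Cedar→Orwell→Elm→Dale: 6+9+15+18 = 48
The minimum is 48.
One optimal route: Dale → Orwell → Elm → Cedar → Dale (or its reverse).

Shortest round trip = 48 m.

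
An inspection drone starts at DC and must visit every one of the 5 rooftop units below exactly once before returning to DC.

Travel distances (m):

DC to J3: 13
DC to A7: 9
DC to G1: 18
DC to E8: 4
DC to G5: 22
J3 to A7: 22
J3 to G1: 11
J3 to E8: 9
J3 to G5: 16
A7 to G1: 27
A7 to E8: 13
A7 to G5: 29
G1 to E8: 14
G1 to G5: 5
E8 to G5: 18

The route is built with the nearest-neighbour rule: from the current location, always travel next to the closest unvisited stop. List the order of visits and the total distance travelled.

Total distance 67 m via the nearest-neighbour route DC → E8 → J3 → G1 → G5 → A7 → DC.

At DC the remaining stops are E8 4, A7 9, J3 13, G1 18, G5 22; go to E8.
At E8 the remaining stops are J3 9, A7 13, G1 14, G5 18; go to J3.
At J3 the remaining stops are G1 11, G5 16, A7 22; go to G1.
At G1 the remaining stops are G5 5, A7 27; go to G5.
At G5 the remaining stops are A7 29; go to A7.
Return A7→DC: 9.
Total = 4 + 9 + 11 + 5 + 29 + 9 = 67.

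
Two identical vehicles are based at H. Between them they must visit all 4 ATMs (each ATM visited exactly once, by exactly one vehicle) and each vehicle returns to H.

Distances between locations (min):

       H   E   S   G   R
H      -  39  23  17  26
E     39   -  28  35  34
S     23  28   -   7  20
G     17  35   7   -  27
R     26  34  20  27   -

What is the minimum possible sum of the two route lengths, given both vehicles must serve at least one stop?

Minimum combined distance: 143 min.

There are 2^3 − 1 = 7 ways to divide the 4 stops into two non-empty groups. For each, the best each vehicle can do is its own shortest tour through its group:
  {E} + {S, G, R}: 78 + 70 = 148
  {S} + {E, G, R}: 46 + 112 = 158
  {E, S} + {G, R}: 90 + 70 = 160
  {G} + {E, S, R}: 34 + 111 = 145
  {E, G} + {S, R}: 91 + 69 = 160
  {S, G} + {E, R}: 47 + 99 = 146
  … (7 splits in total)
  {E, S, G} + {R}: 91 + 52 = 143  ← best
Best: vehicle 1 H → E → S → G → H = 91; vehicle 2 H → R → H = 52; combined 143.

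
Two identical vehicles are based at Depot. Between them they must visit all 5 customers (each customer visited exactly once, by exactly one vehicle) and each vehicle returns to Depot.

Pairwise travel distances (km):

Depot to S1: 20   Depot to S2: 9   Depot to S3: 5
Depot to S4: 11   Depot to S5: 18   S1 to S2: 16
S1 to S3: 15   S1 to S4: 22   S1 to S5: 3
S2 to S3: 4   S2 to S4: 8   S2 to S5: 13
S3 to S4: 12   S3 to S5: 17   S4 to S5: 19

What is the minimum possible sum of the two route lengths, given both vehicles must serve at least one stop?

There are 2^4 − 1 = 15 ways to divide the 5 stops into two non-empty groups. For each, the best each vehicle can do is its own shortest tour through its group:
  {S1} + {S2, S3, S4, S5}: 40 + 52 = 92
  {S2} + {S1, S3, S4, S5}: 18 + 53 = 71
  {S1, S2} + {S3, S4, S5}: 45 + 52 = 97
  {S3} + {S1, S2, S4, S5}: 10 + 55 = 65
  {S1, S3} + {S2, S4, S5}: 40 + 50 = 90
  {S2, S3} + {S1, S4, S5}: 18 + 53 = 71
  … (15 splits in total)
Best: vehicle 1 Depot → S3 → Depot = 10; vehicle 2 Depot → S1 → S5 → S2 → S4 → Depot = 55; combined 65.

Minimum combined distance: 65 km.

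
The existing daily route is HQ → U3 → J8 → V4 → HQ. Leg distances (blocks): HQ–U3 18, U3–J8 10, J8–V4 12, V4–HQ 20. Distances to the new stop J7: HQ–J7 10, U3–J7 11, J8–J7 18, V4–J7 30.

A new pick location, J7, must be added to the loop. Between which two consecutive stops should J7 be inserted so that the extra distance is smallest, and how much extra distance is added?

Insertion cost between consecutive stops i–j is d(i,J7) + d(J7,j) − d(i,j):
  between HQ and U3: 10 + 11 − 18 = 3
  between U3 and J8: 11 + 18 − 10 = 19
  between J8 and V4: 18 + 30 − 12 = 36
  between V4 and HQ: 30 + 10 − 20 = 20
Cheapest insertion is between HQ and U3, adding 3.
New total = 60 + 3 = 63.

Minimum extra distance: 3 blocks, inserting J7 between HQ and U3.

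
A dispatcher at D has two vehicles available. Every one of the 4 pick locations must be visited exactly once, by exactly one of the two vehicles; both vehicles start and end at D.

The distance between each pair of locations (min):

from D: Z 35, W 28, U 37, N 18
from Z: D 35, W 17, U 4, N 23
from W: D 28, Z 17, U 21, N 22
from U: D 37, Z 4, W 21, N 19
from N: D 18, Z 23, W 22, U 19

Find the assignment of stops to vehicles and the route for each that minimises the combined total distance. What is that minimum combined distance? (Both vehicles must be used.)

Minimum combined distance: 122 min.

Try each way of splitting the stops between the two vehicles (each non-empty) and, for each split, find the best tour for each vehicle:
  {Z} + {W, U, N}: 70 + 86 = 156
  {W} + {Z, U, N}: 56 + 76 = 132
  {Z, W} + {U, N}: 80 + 74 = 154
  {U} + {Z, W, N}: 74 + 86 = 160
  {Z, U} + {W, N}: 76 + 68 = 144
  {W, U} + {Z, N}: 86 + 76 = 162
  … (7 splits in total)
  {Z, W, U} + {N}: 86 + 36 = 122  ← best
Best: vehicle 1 D → W → Z → U → D = 86; vehicle 2 D → N → D = 36; combined 122.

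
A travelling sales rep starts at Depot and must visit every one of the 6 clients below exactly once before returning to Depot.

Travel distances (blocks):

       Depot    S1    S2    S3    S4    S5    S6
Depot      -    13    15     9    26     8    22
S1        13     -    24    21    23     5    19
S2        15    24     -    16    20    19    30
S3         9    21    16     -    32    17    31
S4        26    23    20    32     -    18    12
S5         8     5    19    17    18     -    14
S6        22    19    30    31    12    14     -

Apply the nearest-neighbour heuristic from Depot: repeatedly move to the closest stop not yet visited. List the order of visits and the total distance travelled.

89 blocks along Depot → S5 → S1 → S6 → S4 → S2 → S3 → Depot.

At Depot the remaining stops are S5 8, S3 9, S1 13, S2 15, S6 22, S4 26; go to S5.
At S5 the remaining stops are S1 5, S6 14, S3 17, S4 18, S2 19; go to S1.
At S1 the remaining stops are S6 19, S3 21, S4 23, S2 24; go to S6.
At S6 the remaining stops are S4 12, S2 30, S3 31; go to S4.
At S4 the remaining stops are S2 20, S3 32; go to S2.
At S2 the remaining stops are S3 16; go to S3.
Return S3→Depot: 9.
Total = 8 + 5 + 19 + 12 + 20 + 16 + 9 = 89.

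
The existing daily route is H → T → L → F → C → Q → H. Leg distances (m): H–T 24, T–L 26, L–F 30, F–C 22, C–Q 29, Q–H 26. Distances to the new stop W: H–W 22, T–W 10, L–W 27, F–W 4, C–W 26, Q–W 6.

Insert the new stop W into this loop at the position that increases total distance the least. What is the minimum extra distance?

Minimum extra distance: 1 m, inserting W between L and F.

Insertion cost between consecutive stops i–j is d(i,W) + d(W,j) − d(i,j):
  between H and T: 22 + 10 − 24 = 8
  between T and L: 10 + 27 − 26 = 11
  between L and F: 27 + 4 − 30 = 1
  between F and C: 4 + 26 − 22 = 8
  between C and Q: 26 + 6 − 29 = 3
  between Q and H: 6 + 22 − 26 = 2
Cheapest insertion is between L and F, adding 1.
New total = 157 + 1 = 158.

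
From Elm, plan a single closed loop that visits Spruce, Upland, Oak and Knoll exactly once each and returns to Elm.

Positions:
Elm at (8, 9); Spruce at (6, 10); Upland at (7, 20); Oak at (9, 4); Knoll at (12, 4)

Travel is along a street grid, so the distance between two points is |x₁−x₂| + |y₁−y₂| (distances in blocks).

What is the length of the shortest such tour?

Shortest round trip = 44 blocks.

With 4 stops there are 4!/2 = 12 distinct round trips (a route and its reverse cost the same).
Elm→Spruce→Upland→Oak→Knoll→Elm: 3+11+18+3+9 = 44
Elm→Spruce→Upland→Knoll→Oak→Elm: 3+11+21+3+6 = 44
Elm→Spruce→Oak→Upland→Knoll→Elm: 3+9+18+21+9 = 60
Elm→Spruce→Oak→Knoll→Upland→Elm: 3+9+3+21+12 = 48
Elm→Spruce→Knoll→Upland→Oak→Elm: 3+12+21+18+6 = 60
Elm→Spruce→Knoll→Oak→Upland→Elm: 3+12+3+18+12 = 48
Elm→Upland→Spruce→Oak→Knoll→Elm: 12+11+9+3+9 = 44
Elm→Upland→Spruce→Knoll→Oak→Elm: 12+11+12+3+6 = 44
Elm→Upland→Oak→Spruce→Knoll→Elm: 12+18+9+12+9 = 60
Elm→Upland→Knoll→Spruce→Oak→Elm: 12+21+12+9+6 = 60
Elm→Oak→Spruce→Upland→Knoll→Elm: 6+9+11+21+9 = 56
Elm→Oak→Upland→Spruce→Knoll→Elm: 6+18+11+12+9 = 56
The minimum is 44.
One optimal route: Elm → Spruce → Upland → Oak → Knoll → Elm (or its reverse).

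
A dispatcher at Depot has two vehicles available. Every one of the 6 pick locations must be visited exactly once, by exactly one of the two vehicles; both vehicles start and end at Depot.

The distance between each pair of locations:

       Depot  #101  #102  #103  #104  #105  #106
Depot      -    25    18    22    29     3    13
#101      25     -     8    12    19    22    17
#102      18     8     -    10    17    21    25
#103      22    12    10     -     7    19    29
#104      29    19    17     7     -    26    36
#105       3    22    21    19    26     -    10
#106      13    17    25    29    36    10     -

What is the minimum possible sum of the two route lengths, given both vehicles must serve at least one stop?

Minimum combined distance: 90.

Check every non-empty split of the stops between the two vehicles; for each half take its own optimal tour:
  {#101} + {#102, #103, #104, #105, #106}: 50 + 84 = 134
  {#102} + {#101, #103, #104, #105, #106}: 36 + 78 = 114
  {#101, #102} + {#103, #104, #105, #106}: 51 + 78 = 129
  {#103} + {#101, #102, #104, #105, #106}: 44 + 84 = 128
  {#101, #103} + {#102, #104, #105, #106}: 59 + 84 = 143
  {#102, #103} + {#101, #104, #105, #106}: 50 + 78 = 128
  … (31 splits in total)
  {#105} + {#101, #102, #103, #104, #106}: 6 + 84 = 90  ← best
Best: vehicle 1 Depot → #105 → Depot = 6; vehicle 2 Depot → #102 → #103 → #104 → #101 → #106 → Depot = 84; combined 90.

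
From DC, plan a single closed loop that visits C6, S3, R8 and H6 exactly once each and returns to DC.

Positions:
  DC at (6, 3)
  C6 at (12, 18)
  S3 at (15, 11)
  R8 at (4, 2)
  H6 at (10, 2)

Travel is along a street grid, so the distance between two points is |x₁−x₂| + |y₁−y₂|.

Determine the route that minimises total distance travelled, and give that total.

DC → C6 → S3 → R8 → H6 → DC: 21+10+20+6+5 = 62
DC → C6 → S3 → H6 → R8 → DC: 21+10+14+6+3 = 54
DC → C6 → R8 → S3 → H6 → DC: 21+24+20+14+5 = 84
DC → C6 → R8 → H6 → S3 → DC: 21+24+6+14+17 = 82
DC → C6 → H6 → S3 → R8 → DC: 21+18+14+20+3 = 76
DC → C6 → H6 → R8 → S3 → DC: 21+18+6+20+17 = 82
DC → S3 → C6 → R8 → H6 → DC: 17+10+24+6+5 = 62
DC → S3 → C6 → H6 → R8 → DC: 17+10+18+6+3 = 54
DC → S3 → R8 → C6 → H6 → DC: 17+20+24+18+5 = 84
DC → S3 → H6 → C6 → R8 → DC: 17+14+18+24+3 = 76
DC → R8 → C6 → S3 → H6 → DC: 3+24+10+14+5 = 56
DC → R8 → S3 → C6 → H6 → DC: 3+20+10+18+5 = 56
The minimum is 54.
One optimal route: DC → C6 → S3 → H6 → R8 → DC (or its reverse).

54 — the shortest possible round trip.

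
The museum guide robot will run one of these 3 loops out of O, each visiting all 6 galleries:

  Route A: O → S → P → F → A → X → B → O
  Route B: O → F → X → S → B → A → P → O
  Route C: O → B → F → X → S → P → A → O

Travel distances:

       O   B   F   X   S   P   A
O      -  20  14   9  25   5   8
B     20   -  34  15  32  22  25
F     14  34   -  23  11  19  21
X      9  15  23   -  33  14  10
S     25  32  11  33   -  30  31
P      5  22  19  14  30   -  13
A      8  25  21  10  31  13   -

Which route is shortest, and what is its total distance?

Route A: 25 + 30 + 19 + 21 + 10 + 15 + 20 = 140
Route B: 14 + 23 + 33 + 32 + 25 + 13 + 5 = 145
Route C: 20 + 34 + 23 + 33 + 30 + 13 + 8 = 161

Shortest is Route A, total 140.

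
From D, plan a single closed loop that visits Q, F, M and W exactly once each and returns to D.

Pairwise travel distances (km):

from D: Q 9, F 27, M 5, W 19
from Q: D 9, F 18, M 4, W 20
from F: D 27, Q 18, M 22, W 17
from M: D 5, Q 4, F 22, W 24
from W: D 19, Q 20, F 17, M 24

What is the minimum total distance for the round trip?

D-Q-F-M-W-D: 9+18+22+24+19 = 92
D-Q-F-W-M-D: 9+18+17+24+5 = 73
D-Q-M-F-W-D: 9+4+22+17+19 = 71
D-Q-M-W-F-D: 9+4+24+17+27 = 81
D-Q-W-F-M-D: 9+20+17+22+5 = 73
D-Q-W-M-F-D: 9+20+24+22+27 = 102
D-F-Q-M-W-D: 27+18+4+24+19 = 92
D-F-Q-W-M-D: 27+18+20+24+5 = 94
D-F-M-Q-W-D: 27+22+4+20+19 = 92
D-F-W-Q-M-D: 27+17+20+4+5 = 73
D-M-Q-F-W-D: 5+4+18+17+19 = 63
D-M-F-Q-W-D: 5+22+18+20+19 = 84
The minimum is 63.
One optimal route: D → M → Q → F → W → D (or its reverse).

Shortest round trip = 63 km.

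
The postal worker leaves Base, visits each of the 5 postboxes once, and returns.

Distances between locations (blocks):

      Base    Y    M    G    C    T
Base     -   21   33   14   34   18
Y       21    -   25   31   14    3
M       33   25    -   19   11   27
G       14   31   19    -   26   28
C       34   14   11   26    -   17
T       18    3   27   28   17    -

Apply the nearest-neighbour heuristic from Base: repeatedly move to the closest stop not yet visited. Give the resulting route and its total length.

From Base: distances to unvisited — G=14, T=18, Y=21, M=33, C=34. Nearest is G (14).
From G: distances to unvisited — M=19, C=26, T=28, Y=31. Nearest is M (19).
From M: distances to unvisited — C=11, Y=25, T=27. Nearest is C (11).
From C: distances to unvisited — Y=14, T=17. Nearest is Y (14).
From Y: distances to unvisited — T=3. Nearest is T (3).
Return T→Base: 18.
Total = 14 + 19 + 11 + 14 + 3 + 18 = 79.

Nearest-neighbour total = 79 blocks; route Base → G → M → C → Y → T → Base.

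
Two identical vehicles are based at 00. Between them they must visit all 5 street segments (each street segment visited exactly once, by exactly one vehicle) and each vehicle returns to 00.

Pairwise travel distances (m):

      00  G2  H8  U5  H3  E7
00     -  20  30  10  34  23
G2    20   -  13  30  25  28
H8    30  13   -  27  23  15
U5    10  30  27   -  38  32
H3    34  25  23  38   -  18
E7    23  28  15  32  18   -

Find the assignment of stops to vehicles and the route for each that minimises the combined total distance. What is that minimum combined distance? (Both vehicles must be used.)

Check every non-empty split of the stops between the two vehicles; for each half take its own optimal tour:
  {G2} + {H8, U5, H3, E7}: 40 + 101 = 141
  {H8} + {G2, U5, H3, E7}: 60 + 105 = 165
  {G2, H8} + {U5, H3, E7}: 63 + 89 = 152
  {U5} + {G2, H8, H3, E7}: 20 + 97 = 117
  {G2, U5} + {H8, H3, E7}: 60 + 94 = 154
  {H8, U5} + {G2, H3, E7}: 67 + 86 = 153
  … (15 splits in total)
Best: vehicle 1 00 → U5 → 00 = 20; vehicle 2 00 → G2 → H8 → H3 → E7 → 00 = 97; combined 117.

117 m — the smallest possible combined total.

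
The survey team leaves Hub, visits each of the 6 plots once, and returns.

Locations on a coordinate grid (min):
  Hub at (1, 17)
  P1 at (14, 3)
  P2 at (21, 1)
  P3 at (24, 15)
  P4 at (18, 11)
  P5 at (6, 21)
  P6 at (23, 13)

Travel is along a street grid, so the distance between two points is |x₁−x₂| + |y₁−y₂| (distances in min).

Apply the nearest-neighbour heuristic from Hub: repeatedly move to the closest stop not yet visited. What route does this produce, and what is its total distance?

Nearest-neighbour total = 94 min; route Hub → P5 → P4 → P6 → P3 → P2 → P1 → Hub.

At Hub the remaining stops are P5 9, P4 23, P3 25, P6 26, P1 27, P2 36; go to P5.
At P5 the remaining stops are P4 22, P3 24, P6 25, P1 26, P2 35; go to P4.
At P4 the remaining stops are P6 7, P3 10, P1 12, P2 13; go to P6.
At P6 the remaining stops are P3 3, P2 14, P1 19; go to P3.
At P3 the remaining stops are P2 17, P1 22; go to P2.
At P2 the remaining stops are P1 9; go to P1.
Return P1→Hub: 27.
Total = 9 + 22 + 7 + 3 + 17 + 9 + 27 = 94.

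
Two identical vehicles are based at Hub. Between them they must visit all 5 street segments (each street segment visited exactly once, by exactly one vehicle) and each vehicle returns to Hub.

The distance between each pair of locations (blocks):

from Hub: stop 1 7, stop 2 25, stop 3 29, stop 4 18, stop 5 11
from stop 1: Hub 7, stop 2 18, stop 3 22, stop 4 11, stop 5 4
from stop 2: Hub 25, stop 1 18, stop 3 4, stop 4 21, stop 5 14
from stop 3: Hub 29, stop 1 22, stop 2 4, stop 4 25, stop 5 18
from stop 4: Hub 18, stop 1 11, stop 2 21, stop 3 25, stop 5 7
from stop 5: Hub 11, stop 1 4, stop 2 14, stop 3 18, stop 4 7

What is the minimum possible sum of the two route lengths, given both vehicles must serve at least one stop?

Check every non-empty split of the stops between the two vehicles; for each half take its own optimal tour:
  {stop 1} + {stop 2, stop 3, stop 4, stop 5}: 14 + 72 = 86
  {stop 2} + {stop 1, stop 3, stop 4, stop 5}: 50 + 72 = 122
  {stop 1, stop 2} + {stop 3, stop 4, stop 5}: 50 + 72 = 122
  {stop 3} + {stop 1, stop 2, stop 4, stop 5}: 58 + 64 = 122
  {stop 1, stop 3} + {stop 2, stop 4, stop 5}: 58 + 64 = 122
  {stop 2, stop 3} + {stop 1, stop 4, stop 5}: 58 + 36 = 94
  … (15 splits in total)
Best: vehicle 1 Hub → stop 1 → Hub = 14; vehicle 2 Hub → stop 2 → stop 3 → stop 4 → stop 5 → Hub = 72; combined 86.

86 blocks — the smallest possible combined total.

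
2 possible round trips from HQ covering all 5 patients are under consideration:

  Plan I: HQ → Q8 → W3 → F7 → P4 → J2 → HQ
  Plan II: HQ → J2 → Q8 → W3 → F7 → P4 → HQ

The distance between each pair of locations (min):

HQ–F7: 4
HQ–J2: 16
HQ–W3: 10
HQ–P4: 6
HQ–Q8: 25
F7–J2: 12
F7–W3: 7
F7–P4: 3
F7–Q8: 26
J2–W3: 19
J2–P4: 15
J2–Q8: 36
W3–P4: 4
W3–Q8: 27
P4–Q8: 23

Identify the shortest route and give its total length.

93 min — Plan I is the shortest.

Plan I: 25 + 27 + 7 + 3 + 15 + 16 = 93
Plan II: 16 + 36 + 27 + 7 + 3 + 6 = 95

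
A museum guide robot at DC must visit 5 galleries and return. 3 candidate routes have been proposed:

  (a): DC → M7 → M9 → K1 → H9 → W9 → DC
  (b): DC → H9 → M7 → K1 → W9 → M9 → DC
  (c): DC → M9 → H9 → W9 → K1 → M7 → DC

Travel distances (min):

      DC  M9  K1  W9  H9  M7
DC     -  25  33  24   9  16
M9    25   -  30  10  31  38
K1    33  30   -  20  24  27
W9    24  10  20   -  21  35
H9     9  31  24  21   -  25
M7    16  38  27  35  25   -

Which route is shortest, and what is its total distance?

(a): 16 + 38 + 30 + 24 + 21 + 24 = 153
(b): 9 + 25 + 27 + 20 + 10 + 25 = 116
(c): 25 + 31 + 21 + 20 + 27 + 16 = 140

Shortest is (b), total 116 min.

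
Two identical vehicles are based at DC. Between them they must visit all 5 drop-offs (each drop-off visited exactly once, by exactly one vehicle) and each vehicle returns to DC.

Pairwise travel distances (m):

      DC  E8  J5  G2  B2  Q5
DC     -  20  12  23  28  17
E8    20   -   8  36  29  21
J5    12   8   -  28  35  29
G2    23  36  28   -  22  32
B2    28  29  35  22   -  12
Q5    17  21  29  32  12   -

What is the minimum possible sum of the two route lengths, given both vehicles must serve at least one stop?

There are 2^4 − 1 = 15 ways to divide the 5 stops into two non-empty groups. For each, the best each vehicle can do is its own shortest tour through its group:
  {E8} + {J5, G2, B2, Q5}: 40 + 91 = 131
  {J5} + {E8, G2, B2, Q5}: 24 + 98 = 122
  {E8, J5} + {G2, B2, Q5}: 40 + 74 = 114
  {G2} + {E8, J5, B2, Q5}: 46 + 78 = 124
  {E8, G2} + {J5, B2, Q5}: 79 + 76 = 155
  {J5, G2} + {E8, B2, Q5}: 63 + 78 = 141
  … (15 splits in total)
Best: vehicle 1 DC → E8 → J5 → DC = 40; vehicle 2 DC → G2 → B2 → Q5 → DC = 74; combined 114.

Minimum combined distance: 114 m.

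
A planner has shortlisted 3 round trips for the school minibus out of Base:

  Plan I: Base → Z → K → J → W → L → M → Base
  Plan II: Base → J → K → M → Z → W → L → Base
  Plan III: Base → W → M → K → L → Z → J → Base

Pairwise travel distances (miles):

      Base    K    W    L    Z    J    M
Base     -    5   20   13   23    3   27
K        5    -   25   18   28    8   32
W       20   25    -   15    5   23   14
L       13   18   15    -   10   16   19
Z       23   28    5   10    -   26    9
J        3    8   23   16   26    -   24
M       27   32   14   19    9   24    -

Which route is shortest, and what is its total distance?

Plan I: 23 + 28 + 8 + 23 + 15 + 19 + 27 = 143
Plan II: 3 + 8 + 32 + 9 + 5 + 15 + 13 = 85
Plan III: 20 + 14 + 32 + 18 + 10 + 26 + 3 = 123

Shortest is Plan II, total 85 miles.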